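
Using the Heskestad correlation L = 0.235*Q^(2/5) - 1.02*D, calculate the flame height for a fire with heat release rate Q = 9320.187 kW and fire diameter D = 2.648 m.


Q^(2/5) = 38.705
0.235 * Q^(2/5) = 9.0957
1.02 * D = 2.7010
L = 6.3948 m

6.3948 m


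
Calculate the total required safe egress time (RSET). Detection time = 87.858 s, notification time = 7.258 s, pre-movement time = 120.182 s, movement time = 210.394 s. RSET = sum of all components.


Total = 87.858 + 7.258 + 120.182 + 210.394 = 425.692 s

425.692 s


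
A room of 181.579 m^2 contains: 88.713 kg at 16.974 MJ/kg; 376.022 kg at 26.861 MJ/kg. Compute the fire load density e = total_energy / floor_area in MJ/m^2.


Total energy = 88.713*16.974 + 376.022*26.861
= 1505.814 + 10100.33
= 11606.14 MJ
e = 11606.14 / 181.579 = 63.918 MJ/m^2

63.918 MJ/m^2


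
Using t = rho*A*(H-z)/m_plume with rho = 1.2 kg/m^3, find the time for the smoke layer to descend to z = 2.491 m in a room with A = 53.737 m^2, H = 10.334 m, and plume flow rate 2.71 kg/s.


H - z = 7.843 m
t = 1.2 * 53.737 * 7.843 / 2.71 = 186.62 s

186.62 s


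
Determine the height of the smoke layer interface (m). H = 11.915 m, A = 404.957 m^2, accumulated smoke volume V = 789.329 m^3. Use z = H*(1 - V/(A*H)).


V/(A*H) = 0.16359
1 - 0.16359 = 0.83641
z = 11.915 * 0.83641 = 9.9658 m

9.9658 m


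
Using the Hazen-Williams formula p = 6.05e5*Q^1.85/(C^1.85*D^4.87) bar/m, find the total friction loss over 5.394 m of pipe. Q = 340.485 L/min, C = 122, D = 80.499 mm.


Q^1.85 = 48348
C^1.85 = 7240.5
D^4.87 = 1.9107e+09
p/m = 0.0021143 bar/m
p_total = 0.0021143 * 5.394 = 0.011405 bar

0.011405 bar


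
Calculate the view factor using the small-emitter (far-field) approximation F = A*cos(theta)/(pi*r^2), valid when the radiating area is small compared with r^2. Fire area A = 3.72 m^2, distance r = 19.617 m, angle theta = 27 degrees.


cos(27 deg) = 0.89101
pi*r^2 = 1209.0
F = 3.72 * 0.89101 / 1209.0 = 0.0027416

0.0027416


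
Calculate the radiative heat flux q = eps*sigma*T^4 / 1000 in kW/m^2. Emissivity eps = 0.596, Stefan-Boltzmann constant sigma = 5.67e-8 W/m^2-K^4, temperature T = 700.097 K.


T^4 = 2.4023e+11
q = 0.596 * 5.67e-8 * 2.4023e+11 / 1000 = 8.1182 kW/m^2

8.1182 kW/m^2


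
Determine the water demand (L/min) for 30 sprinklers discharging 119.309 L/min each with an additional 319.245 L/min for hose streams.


Sprinkler demand = 30 * 119.309 = 3579.27 L/min
Total = 3579.27 + 319.245 = 3898.515 L/min

3898.515 L/min


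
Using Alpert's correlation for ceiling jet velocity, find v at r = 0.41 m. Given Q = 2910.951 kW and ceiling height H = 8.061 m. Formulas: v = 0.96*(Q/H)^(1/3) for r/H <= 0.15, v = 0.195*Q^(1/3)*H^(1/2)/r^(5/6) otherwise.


r/H = 0.41 / 8.061 = 0.050862
r/H <= 0.15, so v = 0.96*(Q/H)^(1/3)
Q/H = 361.12
(Q/H)^(1/3) = 7.1211
v = 0.96 * 7.1211 = 6.8363 m/s

6.8363 m/s


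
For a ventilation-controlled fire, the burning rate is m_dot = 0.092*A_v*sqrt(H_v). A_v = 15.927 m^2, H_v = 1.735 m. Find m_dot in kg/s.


sqrt(H_v) = 1.3172
m_dot = 0.092 * 15.927 * 1.3172 = 1.9301 kg/s

1.9301 kg/s


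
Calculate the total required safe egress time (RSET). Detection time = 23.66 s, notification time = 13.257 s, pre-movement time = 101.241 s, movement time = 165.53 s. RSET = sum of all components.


Total = 23.66 + 13.257 + 101.241 + 165.53 = 303.688 s

303.688 s


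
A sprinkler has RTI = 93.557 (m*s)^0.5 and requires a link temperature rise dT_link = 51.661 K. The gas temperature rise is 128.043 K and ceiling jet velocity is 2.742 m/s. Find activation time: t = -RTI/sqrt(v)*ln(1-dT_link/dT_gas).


dT_link/dT_gas = 0.40347
ln(1 - 0.40347) = -0.51662
t = -93.557 / sqrt(2.742) * -0.51662 = 29.189 s

29.189 s


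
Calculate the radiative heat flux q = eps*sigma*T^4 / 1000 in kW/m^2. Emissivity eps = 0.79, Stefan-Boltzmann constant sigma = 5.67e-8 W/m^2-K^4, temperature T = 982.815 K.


T^4 = 9.3301e+11
q = 0.79 * 5.67e-8 * 9.3301e+11 / 1000 = 41.792 kW/m^2

41.792 kW/m^2


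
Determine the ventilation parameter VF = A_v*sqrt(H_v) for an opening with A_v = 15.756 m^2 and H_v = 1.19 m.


sqrt(H_v) = 1.0909
VF = 15.756 * 1.0909 = 17.188 m^(5/2)

17.188 m^(5/2)


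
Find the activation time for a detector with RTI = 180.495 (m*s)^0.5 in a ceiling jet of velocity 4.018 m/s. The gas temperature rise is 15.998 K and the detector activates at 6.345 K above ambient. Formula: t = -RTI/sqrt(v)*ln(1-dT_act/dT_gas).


dT_act/dT_gas = 0.39661
ln(1 - 0.39661) = -0.50519
t = -180.495 / sqrt(4.018) * -0.50519 = 45.490 s

45.490 s


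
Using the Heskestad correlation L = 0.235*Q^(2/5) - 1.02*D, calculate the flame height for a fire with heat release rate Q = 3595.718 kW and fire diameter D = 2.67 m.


Q^(2/5) = 26.443
0.235 * Q^(2/5) = 6.2142
1.02 * D = 2.7234
L = 3.4908 m

3.4908 m


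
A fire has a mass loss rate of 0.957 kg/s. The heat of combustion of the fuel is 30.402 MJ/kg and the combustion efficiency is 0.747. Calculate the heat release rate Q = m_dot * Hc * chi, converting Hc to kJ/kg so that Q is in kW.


Hc = 30.402 MJ/kg = 30.402 * 1000 kJ/kg = 30402 kJ/kg
Q = 0.957 kg/s * 30402 kJ/kg * 0.747 = 21734 kW

21734 kW


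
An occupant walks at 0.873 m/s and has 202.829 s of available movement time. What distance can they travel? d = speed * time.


d = 0.873 * 202.829 = 177.07 m

177.07 m


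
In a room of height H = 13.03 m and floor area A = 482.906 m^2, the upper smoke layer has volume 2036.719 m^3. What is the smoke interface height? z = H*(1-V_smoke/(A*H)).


V/(A*H) = 0.32369
1 - 0.32369 = 0.67631
z = 13.03 * 0.67631 = 8.8124 m

8.8124 m


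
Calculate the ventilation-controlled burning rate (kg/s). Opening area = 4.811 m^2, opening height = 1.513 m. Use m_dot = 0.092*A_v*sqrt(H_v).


sqrt(H_v) = 1.2300
m_dot = 0.092 * 4.811 * 1.2300 = 0.54443 kg/s

0.54443 kg/s


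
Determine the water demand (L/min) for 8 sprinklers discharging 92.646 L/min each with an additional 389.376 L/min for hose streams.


Sprinkler demand = 8 * 92.646 = 741.168 L/min
Total = 741.168 + 389.376 = 1130.544 L/min

1130.544 L/min


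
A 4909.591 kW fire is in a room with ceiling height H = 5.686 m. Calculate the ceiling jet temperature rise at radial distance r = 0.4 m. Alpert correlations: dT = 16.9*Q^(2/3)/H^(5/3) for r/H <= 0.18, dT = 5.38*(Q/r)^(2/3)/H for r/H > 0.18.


r/H = 0.4 / 5.686 = 0.070348
r/H <= 0.18, so dT = 16.9*Q^(2/3)/H^(5/3)
Q^(2/3) = 288.87
H^(5/3) = 18.114
dT = 16.9 * 288.87 / 18.114 = 269.51 K

269.51 K


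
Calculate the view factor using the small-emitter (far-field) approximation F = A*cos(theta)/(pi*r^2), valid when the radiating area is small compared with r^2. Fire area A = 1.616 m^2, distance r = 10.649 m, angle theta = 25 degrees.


cos(25 deg) = 0.90631
pi*r^2 = 356.26
F = 1.616 * 0.90631 / 356.26 = 0.0041110

0.0041110


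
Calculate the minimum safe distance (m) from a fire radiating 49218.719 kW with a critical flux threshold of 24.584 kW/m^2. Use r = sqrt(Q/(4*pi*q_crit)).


4*pi*q_crit = 308.93
Q/(4*pi*q_crit) = 159.32
r = sqrt(159.32) = 12.622 m

12.622 m


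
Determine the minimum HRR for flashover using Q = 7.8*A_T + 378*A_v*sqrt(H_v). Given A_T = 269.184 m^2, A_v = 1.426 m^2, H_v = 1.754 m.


7.8*A_T = 2099.6
sqrt(H_v) = 1.3244
378*A_v*sqrt(H_v) = 713.88
Q = 2099.6 + 713.88 = 2813.5 kW

2813.5 kW


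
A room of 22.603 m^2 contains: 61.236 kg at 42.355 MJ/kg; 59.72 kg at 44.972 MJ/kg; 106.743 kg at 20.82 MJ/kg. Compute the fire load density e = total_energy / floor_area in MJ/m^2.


Total energy = 61.236*42.355 + 59.72*44.972 + 106.743*20.82
= 2593.651 + 2685.728 + 2222.389
= 7501.768 MJ
e = 7501.768 / 22.603 = 331.89 MJ/m^2

331.89 MJ/m^2


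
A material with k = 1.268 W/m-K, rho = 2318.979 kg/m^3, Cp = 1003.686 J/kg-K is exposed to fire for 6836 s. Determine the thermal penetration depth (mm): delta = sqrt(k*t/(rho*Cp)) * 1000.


alpha = 1.268 / (2318.979 * 1003.686) = 5.4478e-07 m^2/s
alpha * t = 0.0037241
delta = sqrt(0.0037241) * 1000 = 61.026 mm

61.026 mm


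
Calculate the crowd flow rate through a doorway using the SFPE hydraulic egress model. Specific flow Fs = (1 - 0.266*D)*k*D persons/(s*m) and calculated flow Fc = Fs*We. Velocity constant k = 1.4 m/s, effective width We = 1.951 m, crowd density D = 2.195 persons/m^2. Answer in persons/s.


1 - 0.266*D = 1 - 0.266*2.195 = 0.41613
Fs = 0.41613 * 1.4 * 2.195 = 1.2788 persons/(s*m)
Fc = 1.2788 * 1.951 = 2.4949 persons/s

2.4949 persons/s


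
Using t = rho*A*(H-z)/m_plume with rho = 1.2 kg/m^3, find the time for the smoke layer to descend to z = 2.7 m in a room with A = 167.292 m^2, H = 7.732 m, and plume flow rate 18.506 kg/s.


H - z = 5.032 m
t = 1.2 * 167.292 * 5.032 / 18.506 = 54.586 s

54.586 s


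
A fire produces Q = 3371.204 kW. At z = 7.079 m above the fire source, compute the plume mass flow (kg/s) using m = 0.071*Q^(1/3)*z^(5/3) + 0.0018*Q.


Q^(1/3) = 14.994
z^(5/3) = 26.099
First term = 0.071 * 14.994 * 26.099 = 27.785
Second term = 0.0018 * 3371.204 = 6.0682
m = 33.853 kg/s

33.853 kg/s


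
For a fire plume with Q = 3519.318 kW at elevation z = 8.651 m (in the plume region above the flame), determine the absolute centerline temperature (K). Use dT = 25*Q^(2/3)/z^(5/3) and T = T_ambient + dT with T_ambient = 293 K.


Q^(2/3) = 231.37
z^(5/3) = 36.457
dT = 25 * 231.37 / 36.457 = 158.66 K
T = 293 + 158.66 = 451.66 K

451.66 K


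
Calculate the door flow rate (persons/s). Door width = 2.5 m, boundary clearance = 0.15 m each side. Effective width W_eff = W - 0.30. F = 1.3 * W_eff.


W_eff = 2.5 - 0.30 = 2.2 m
F = 1.3 * 2.2 = 2.86 persons/s

2.86 persons/s


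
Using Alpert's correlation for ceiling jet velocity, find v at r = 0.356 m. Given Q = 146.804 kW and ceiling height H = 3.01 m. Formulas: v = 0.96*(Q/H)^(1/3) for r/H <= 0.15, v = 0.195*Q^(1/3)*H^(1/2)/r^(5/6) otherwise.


r/H = 0.356 / 3.01 = 0.11827
r/H <= 0.15, so v = 0.96*(Q/H)^(1/3)
Q/H = 48.772
(Q/H)^(1/3) = 3.6536
v = 0.96 * 3.6536 = 3.5075 m/s

3.5075 m/s


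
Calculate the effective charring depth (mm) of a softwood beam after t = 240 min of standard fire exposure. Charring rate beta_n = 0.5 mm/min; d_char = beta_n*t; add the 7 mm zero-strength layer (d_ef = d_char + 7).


d_char = 0.5 * 240 = 120 mm
d_ef = 120 + 1.0*7 = 127 mm

127 mm


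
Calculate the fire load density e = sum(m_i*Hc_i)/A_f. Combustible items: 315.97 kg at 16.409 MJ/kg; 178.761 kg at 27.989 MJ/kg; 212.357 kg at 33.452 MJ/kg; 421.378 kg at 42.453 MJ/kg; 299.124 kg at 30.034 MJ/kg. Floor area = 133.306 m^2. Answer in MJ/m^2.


Total energy = 315.97*16.409 + 178.761*27.989 + 212.357*33.452 + 421.378*42.453 + 299.124*30.034
= 5184.752 + 5003.342 + 7103.766 + 17888.76 + 8983.890
= 44164.51 MJ
e = 44164.51 / 133.306 = 331.30 MJ/m^2

331.30 MJ/m^2


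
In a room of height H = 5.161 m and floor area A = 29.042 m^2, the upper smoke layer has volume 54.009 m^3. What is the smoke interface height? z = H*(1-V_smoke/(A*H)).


V/(A*H) = 0.36033
1 - 0.36033 = 0.63967
z = 5.161 * 0.63967 = 3.3013 m

3.3013 m


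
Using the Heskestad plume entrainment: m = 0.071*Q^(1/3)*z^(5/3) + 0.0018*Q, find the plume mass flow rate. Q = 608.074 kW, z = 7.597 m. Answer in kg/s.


Q^(1/3) = 8.4720
z^(5/3) = 29.359
First term = 0.071 * 8.4720 * 29.359 = 17.660
Second term = 0.0018 * 608.074 = 1.0945
m = 18.754 kg/s

18.754 kg/s


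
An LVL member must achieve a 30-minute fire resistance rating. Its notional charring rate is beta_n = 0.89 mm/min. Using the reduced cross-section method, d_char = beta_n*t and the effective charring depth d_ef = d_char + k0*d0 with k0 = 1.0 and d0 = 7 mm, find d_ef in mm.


d_char = 0.89 * 30 = 26.7 mm
d_ef = 26.7 + 1.0*7 = 33.7 mm

33.7 mm


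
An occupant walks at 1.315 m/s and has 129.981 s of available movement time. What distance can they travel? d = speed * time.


d = 1.315 * 129.981 = 170.93 m

170.93 m


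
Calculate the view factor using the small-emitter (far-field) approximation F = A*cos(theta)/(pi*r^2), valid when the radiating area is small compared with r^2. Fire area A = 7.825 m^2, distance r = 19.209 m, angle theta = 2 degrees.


cos(2 deg) = 0.99939
pi*r^2 = 1159.2
F = 7.825 * 0.99939 / 1159.2 = 0.0067462

0.0067462


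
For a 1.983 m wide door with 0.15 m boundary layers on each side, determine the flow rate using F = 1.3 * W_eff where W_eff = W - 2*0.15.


W_eff = 1.983 - 0.30 = 1.683 m
F = 1.3 * 1.683 = 2.1879 persons/s

2.1879 persons/s


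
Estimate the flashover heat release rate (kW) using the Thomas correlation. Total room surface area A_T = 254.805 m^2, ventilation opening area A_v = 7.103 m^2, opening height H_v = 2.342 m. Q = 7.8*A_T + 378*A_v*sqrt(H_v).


7.8*A_T = 1987.479
sqrt(H_v) = 1.5304
378*A_v*sqrt(H_v) = 4108.9
Q = 1987.479 + 4108.9 = 6096.4 kW

6096.4 kW


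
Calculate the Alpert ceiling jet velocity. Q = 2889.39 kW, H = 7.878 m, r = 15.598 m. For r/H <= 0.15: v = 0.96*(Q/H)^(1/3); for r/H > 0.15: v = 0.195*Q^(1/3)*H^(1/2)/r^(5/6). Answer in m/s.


r/H = 15.598 / 7.878 = 1.9799
r/H > 0.15, so v = 0.195*Q^(1/3)*H^(1/2)/r^(5/6)
Q^(1/3) = 14.243
H^(1/2) = 2.8068
r^(5/6) = 9.8679
v = 0.195 * 14.243 * 2.8068 / 9.8679 = 0.78999 m/s

0.78999 m/s


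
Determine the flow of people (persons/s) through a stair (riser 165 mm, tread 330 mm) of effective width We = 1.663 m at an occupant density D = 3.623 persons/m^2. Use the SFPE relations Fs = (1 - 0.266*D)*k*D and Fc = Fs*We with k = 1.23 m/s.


1 - 0.266*D = 1 - 0.266*3.623 = 0.036282
Fs = 0.036282 * 1.23 * 3.623 = 0.16168 persons/(s*m)
Fc = 0.16168 * 1.663 = 0.26888 persons/s

0.26888 persons/s


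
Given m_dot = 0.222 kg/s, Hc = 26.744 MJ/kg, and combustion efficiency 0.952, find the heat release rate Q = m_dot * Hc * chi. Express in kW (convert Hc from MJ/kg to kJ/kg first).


Hc = 26.744 MJ/kg = 26.744 * 1000 kJ/kg = 26744 kJ/kg
Q = 0.222 kg/s * 26744 kJ/kg * 0.952 = 5652.2 kW

5652.2 kW


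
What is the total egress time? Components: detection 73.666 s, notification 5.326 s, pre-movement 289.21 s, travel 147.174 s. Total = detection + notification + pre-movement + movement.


Total = 73.666 + 5.326 + 289.21 + 147.174 = 515.376 s

515.376 s


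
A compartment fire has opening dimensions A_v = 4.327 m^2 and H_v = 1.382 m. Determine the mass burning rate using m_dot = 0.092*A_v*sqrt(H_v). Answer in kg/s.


sqrt(H_v) = 1.1756
m_dot = 0.092 * 4.327 * 1.1756 = 0.46798 kg/s

0.46798 kg/s


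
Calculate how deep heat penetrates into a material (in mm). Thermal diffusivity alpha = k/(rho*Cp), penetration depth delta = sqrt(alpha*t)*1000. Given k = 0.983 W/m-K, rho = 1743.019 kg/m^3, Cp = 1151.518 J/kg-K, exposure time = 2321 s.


alpha = 0.983 / (1743.019 * 1151.518) = 4.8976e-07 m^2/s
alpha * t = 0.0011367
delta = sqrt(0.0011367) * 1000 = 33.715 mm

33.715 mm


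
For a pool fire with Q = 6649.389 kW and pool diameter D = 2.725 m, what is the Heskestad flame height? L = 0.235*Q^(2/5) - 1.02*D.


Q^(2/5) = 33.815
0.235 * Q^(2/5) = 7.9466
1.02 * D = 2.7795
L = 5.1671 m

5.1671 m


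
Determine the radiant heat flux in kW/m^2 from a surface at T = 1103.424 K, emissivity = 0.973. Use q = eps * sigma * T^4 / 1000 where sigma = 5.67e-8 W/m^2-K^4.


T^4 = 1.4824e+12
q = 0.973 * 5.67e-8 * 1.4824e+12 / 1000 = 81.783 kW/m^2

81.783 kW/m^2


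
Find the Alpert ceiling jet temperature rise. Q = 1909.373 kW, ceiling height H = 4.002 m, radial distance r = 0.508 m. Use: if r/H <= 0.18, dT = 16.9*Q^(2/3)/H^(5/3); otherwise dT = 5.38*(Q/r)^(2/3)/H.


r/H = 0.508 / 4.002 = 0.12694
r/H <= 0.18, so dT = 16.9*Q^(2/3)/H^(5/3)
Q^(2/3) = 153.91
H^(5/3) = 10.088
dT = 16.9 * 153.91 / 10.088 = 257.84 K

257.84 K


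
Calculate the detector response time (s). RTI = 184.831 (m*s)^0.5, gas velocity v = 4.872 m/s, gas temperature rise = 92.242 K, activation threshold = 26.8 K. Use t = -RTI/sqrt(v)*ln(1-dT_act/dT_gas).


dT_act/dT_gas = 0.29054
ln(1 - 0.29054) = -0.34325
t = -184.831 / sqrt(4.872) * -0.34325 = 28.743 s

28.743 s


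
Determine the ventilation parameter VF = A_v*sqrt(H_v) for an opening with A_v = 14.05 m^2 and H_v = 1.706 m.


sqrt(H_v) = 1.3061
VF = 14.05 * 1.3061 = 18.351 m^(5/2)

18.351 m^(5/2)


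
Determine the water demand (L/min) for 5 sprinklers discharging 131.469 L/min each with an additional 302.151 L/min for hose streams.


Sprinkler demand = 5 * 131.469 = 657.345 L/min
Total = 657.345 + 302.151 = 959.496 L/min

959.496 L/min


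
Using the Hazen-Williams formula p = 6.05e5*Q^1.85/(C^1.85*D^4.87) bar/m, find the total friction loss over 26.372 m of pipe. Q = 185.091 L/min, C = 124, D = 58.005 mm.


Q^1.85 = 15655
C^1.85 = 7461.6
D^4.87 = 3.8733e+08
p/m = 0.0032773 bar/m
p_total = 0.0032773 * 26.372 = 0.086428 bar

0.086428 bar


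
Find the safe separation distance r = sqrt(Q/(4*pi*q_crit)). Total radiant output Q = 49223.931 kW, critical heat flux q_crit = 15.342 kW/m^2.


4*pi*q_crit = 192.79
Q/(4*pi*q_crit) = 255.32
r = sqrt(255.32) = 15.979 m

15.979 m


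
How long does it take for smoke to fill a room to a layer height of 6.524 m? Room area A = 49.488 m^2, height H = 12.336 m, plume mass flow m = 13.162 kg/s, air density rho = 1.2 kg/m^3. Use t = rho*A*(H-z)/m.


H - z = 5.812 m
t = 1.2 * 49.488 * 5.812 / 13.162 = 26.223 s

26.223 s


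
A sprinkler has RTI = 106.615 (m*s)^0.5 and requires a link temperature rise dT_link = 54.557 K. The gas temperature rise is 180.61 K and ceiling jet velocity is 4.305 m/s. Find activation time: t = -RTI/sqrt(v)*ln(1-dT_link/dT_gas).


dT_link/dT_gas = 0.30207
ln(1 - 0.30207) = -0.35964
t = -106.615 / sqrt(4.305) * -0.35964 = 18.480 s

18.480 s


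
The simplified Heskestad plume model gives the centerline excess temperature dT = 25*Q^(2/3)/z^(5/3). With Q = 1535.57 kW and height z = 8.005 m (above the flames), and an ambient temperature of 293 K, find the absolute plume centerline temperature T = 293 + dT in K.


Q^(2/3) = 133.10
z^(5/3) = 32.033
dT = 25 * 133.10 / 32.033 = 103.88 K
T = 293 + 103.88 = 396.88 K

396.88 K


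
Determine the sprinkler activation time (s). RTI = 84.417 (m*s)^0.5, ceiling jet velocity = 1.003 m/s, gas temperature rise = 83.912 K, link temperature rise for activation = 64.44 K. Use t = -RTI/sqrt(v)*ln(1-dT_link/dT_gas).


dT_link/dT_gas = 0.76795
ln(1 - 0.76795) = -1.4608
t = -84.417 / sqrt(1.003) * -1.4608 = 123.13 s

123.13 s


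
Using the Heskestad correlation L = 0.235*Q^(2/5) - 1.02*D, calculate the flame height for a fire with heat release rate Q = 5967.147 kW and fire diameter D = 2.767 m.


Q^(2/5) = 32.382
0.235 * Q^(2/5) = 7.6098
1.02 * D = 2.8223
L = 4.7875 m

4.7875 m


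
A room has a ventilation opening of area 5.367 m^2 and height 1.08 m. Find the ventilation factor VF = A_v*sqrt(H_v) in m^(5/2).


sqrt(H_v) = 1.0392
VF = 5.367 * 1.0392 = 5.5776 m^(5/2)

5.5776 m^(5/2)


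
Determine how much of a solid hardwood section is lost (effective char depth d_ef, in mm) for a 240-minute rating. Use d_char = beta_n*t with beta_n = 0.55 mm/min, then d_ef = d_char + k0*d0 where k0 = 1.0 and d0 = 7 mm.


d_char = 0.55 * 240 = 132 mm
d_ef = 132 + 1.0*7 = 139 mm

139 mm


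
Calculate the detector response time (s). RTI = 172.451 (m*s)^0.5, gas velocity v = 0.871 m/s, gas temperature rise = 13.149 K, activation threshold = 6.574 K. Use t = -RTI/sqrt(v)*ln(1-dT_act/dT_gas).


dT_act/dT_gas = 0.49996
ln(1 - 0.49996) = -0.69307
t = -172.451 / sqrt(0.871) * -0.69307 = 128.07 s

128.07 s


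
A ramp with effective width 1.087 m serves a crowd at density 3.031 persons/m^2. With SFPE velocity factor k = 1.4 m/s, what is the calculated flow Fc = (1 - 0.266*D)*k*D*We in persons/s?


1 - 0.266*D = 1 - 0.266*3.031 = 0.19375
Fs = 0.19375 * 1.4 * 3.031 = 0.82218 persons/(s*m)
Fc = 0.82218 * 1.087 = 0.89371 persons/s

0.89371 persons/s


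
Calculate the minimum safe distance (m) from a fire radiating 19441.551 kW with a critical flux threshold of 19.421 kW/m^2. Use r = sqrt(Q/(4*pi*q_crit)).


4*pi*q_crit = 244.05
Q/(4*pi*q_crit) = 79.662
r = sqrt(79.662) = 8.9253 m

8.9253 m


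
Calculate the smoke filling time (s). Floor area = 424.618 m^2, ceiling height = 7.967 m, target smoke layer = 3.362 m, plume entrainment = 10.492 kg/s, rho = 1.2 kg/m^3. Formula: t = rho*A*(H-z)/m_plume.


H - z = 4.605 m
t = 1.2 * 424.618 * 4.605 / 10.492 = 223.64 s

223.64 s


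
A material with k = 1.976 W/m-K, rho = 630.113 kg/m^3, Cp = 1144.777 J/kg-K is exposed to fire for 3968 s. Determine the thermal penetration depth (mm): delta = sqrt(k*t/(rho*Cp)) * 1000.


alpha = 1.976 / (630.113 * 1144.777) = 2.7394e-06 m^2/s
alpha * t = 0.010870
delta = sqrt(0.010870) * 1000 = 104.26 mm

104.26 mm


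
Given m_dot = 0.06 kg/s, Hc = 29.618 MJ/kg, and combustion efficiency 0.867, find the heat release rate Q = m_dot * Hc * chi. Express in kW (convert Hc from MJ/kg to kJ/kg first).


Hc = 29.618 MJ/kg = 29.618 * 1000 kJ/kg = 29618 kJ/kg
Q = 0.06 kg/s * 29618 kJ/kg * 0.867 = 1540.7 kW

1540.7 kW


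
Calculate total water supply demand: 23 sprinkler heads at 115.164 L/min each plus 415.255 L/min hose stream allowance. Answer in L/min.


Sprinkler demand = 23 * 115.164 = 2648.772 L/min
Total = 2648.772 + 415.255 = 3064.027 L/min

3064.027 L/min


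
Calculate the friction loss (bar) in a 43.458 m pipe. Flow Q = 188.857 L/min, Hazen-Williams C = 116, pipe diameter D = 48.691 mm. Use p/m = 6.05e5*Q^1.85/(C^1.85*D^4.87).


Q^1.85 = 16250
C^1.85 = 6595.5
D^4.87 = 1.6515e+08
p/m = 0.0090257 bar/m
p_total = 0.0090257 * 43.458 = 0.39224 bar

0.39224 bar


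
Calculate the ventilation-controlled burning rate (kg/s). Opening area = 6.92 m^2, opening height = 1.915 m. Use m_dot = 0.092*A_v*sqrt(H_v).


sqrt(H_v) = 1.3838
m_dot = 0.092 * 6.92 * 1.3838 = 0.88100 kg/s

0.88100 kg/s


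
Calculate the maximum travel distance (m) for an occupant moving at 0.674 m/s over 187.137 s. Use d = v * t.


d = 0.674 * 187.137 = 126.13 m

126.13 m


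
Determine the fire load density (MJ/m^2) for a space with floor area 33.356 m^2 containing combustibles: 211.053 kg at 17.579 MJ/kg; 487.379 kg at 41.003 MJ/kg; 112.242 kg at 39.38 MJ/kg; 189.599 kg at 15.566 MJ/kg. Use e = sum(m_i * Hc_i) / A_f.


Total energy = 211.053*17.579 + 487.379*41.003 + 112.242*39.38 + 189.599*15.566
= 3710.101 + 19984.00 + 4420.090 + 2951.298
= 31065.49 MJ
e = 31065.49 / 33.356 = 931.33 MJ/m^2

931.33 MJ/m^2


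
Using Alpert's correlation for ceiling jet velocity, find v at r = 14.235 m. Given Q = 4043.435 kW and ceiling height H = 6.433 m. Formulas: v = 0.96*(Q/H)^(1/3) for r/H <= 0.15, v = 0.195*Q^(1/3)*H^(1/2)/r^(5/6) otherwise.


r/H = 14.235 / 6.433 = 2.2128
r/H > 0.15, so v = 0.195*Q^(1/3)*H^(1/2)/r^(5/6)
Q^(1/3) = 15.931
H^(1/2) = 2.5363
r^(5/6) = 9.1439
v = 0.195 * 15.931 * 2.5363 / 9.1439 = 0.86171 m/s

0.86171 m/s


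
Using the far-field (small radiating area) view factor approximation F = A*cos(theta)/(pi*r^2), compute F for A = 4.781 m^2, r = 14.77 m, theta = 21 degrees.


cos(21 deg) = 0.93358
pi*r^2 = 685.35
F = 4.781 * 0.93358 / 685.35 = 0.0065127

0.0065127


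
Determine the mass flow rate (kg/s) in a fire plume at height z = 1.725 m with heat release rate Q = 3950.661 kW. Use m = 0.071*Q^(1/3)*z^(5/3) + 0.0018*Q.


Q^(1/3) = 15.808
z^(5/3) = 2.4811
First term = 0.071 * 15.808 * 2.4811 = 2.7848
Second term = 0.0018 * 3950.661 = 7.1112
m = 9.8960 kg/s

9.8960 kg/s


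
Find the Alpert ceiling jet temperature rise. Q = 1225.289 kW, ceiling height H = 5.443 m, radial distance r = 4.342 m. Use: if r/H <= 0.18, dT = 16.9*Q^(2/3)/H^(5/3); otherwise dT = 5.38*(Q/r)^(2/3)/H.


r/H = 4.342 / 5.443 = 0.79772
r/H > 0.18, so dT = 5.38*(Q/r)^(2/3)/H
Q/r = 282.19
(Q/r)^(2/3) = 43.023
dT = 5.38 * 43.023 / 5.443 = 42.525 K

42.525 K


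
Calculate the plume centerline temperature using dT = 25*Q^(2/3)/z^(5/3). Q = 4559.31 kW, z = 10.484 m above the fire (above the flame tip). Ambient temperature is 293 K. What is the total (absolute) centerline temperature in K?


Q^(2/3) = 274.96
z^(5/3) = 50.220
dT = 25 * 274.96 / 50.220 = 136.88 K
T = 293 + 136.88 = 429.88 K

429.88 K


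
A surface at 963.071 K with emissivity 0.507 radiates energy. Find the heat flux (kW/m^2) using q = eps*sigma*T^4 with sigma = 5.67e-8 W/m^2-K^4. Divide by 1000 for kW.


T^4 = 8.6027e+11
q = 0.507 * 5.67e-8 * 8.6027e+11 / 1000 = 24.730 kW/m^2

24.730 kW/m^2


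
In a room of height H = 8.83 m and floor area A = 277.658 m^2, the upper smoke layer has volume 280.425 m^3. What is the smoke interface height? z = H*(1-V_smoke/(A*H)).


V/(A*H) = 0.11438
1 - 0.11438 = 0.88562
z = 8.83 * 0.88562 = 7.8200 m

7.8200 m


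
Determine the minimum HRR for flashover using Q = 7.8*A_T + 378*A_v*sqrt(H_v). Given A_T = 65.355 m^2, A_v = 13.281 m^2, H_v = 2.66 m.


7.8*A_T = 509.769
sqrt(H_v) = 1.6310
378*A_v*sqrt(H_v) = 8187.7
Q = 509.769 + 8187.7 = 8697.5 kW

8697.5 kW


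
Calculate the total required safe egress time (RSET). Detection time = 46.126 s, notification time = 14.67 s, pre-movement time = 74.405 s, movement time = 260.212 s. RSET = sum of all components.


Total = 46.126 + 14.67 + 74.405 + 260.212 = 395.413 s

395.413 s


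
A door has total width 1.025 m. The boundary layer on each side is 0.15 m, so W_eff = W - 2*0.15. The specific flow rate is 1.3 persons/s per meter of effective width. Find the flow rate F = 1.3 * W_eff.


W_eff = 1.025 - 0.30 = 0.725 m
F = 1.3 * 0.725 = 0.94250 persons/s

0.94250 persons/s


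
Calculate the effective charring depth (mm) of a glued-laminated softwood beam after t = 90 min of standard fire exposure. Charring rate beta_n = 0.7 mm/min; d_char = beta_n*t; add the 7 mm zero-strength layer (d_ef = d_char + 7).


d_char = 0.7 * 90 = 63 mm
d_ef = 63 + 1.0*7 = 70 mm

70 mm


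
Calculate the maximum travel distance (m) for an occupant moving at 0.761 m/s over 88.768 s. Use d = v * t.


d = 0.761 * 88.768 = 67.552 m

67.552 m


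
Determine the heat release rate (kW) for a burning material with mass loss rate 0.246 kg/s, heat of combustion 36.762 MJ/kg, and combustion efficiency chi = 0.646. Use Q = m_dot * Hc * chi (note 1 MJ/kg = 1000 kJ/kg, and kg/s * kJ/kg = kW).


Hc = 36.762 MJ/kg = 36.762 * 1000 kJ/kg = 36762 kJ/kg
Q = 0.246 kg/s * 36762 kJ/kg * 0.646 = 5842.1 kW

5842.1 kW


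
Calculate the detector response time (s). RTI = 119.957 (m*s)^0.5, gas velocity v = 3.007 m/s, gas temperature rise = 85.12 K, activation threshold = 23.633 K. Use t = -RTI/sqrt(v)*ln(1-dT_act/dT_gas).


dT_act/dT_gas = 0.27764
ln(1 - 0.27764) = -0.32524
t = -119.957 / sqrt(3.007) * -0.32524 = 22.499 s

22.499 s


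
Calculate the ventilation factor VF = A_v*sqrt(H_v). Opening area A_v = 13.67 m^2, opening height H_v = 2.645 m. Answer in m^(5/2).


sqrt(H_v) = 1.6263
VF = 13.67 * 1.6263 = 22.232 m^(5/2)

22.232 m^(5/2)


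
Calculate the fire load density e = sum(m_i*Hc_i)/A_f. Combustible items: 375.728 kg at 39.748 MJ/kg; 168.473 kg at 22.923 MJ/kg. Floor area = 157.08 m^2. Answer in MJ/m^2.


Total energy = 375.728*39.748 + 168.473*22.923
= 14934.44 + 3861.907
= 18796.34 MJ
e = 18796.34 / 157.08 = 119.66 MJ/m^2

119.66 MJ/m^2


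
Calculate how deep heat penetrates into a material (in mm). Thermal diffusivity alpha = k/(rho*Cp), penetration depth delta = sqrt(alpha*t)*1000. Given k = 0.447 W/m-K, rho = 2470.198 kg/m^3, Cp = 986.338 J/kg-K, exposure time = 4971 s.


alpha = 0.447 / (2470.198 * 986.338) = 1.8346e-07 m^2/s
alpha * t = 0.00091200
delta = sqrt(0.00091200) * 1000 = 30.199 mm

30.199 mm


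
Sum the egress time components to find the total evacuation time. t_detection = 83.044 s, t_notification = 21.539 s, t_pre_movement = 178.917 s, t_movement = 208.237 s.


Total = 83.044 + 21.539 + 178.917 + 208.237 = 491.737 s

491.737 s


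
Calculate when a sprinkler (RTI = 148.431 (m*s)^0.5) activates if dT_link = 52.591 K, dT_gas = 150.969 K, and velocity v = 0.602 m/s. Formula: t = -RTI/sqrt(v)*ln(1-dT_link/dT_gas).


dT_link/dT_gas = 0.34836
ln(1 - 0.34836) = -0.42826
t = -148.431 / sqrt(0.602) * -0.42826 = 81.928 s

81.928 s


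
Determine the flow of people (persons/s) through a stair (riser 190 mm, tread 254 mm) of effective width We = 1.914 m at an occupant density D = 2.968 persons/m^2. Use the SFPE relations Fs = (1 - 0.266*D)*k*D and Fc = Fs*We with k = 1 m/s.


1 - 0.266*D = 1 - 0.266*2.968 = 0.21051
Fs = 0.21051 * 1 * 2.968 = 0.62480 persons/(s*m)
Fc = 0.62480 * 1.914 = 1.1959 persons/s

1.1959 persons/s


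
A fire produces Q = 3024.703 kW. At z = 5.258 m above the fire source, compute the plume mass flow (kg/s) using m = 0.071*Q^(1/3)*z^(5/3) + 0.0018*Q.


Q^(1/3) = 14.462
z^(5/3) = 15.899
First term = 0.071 * 14.462 * 15.899 = 16.325
Second term = 0.0018 * 3024.703 = 5.4445
m = 21.769 kg/s

21.769 kg/s


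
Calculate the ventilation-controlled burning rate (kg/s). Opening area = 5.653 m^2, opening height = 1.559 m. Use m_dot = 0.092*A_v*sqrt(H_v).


sqrt(H_v) = 1.2486
m_dot = 0.092 * 5.653 * 1.2486 = 0.64937 kg/s

0.64937 kg/s


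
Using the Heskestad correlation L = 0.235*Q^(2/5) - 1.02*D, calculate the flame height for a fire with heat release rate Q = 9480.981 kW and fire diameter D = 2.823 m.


Q^(2/5) = 38.971
0.235 * Q^(2/5) = 9.1582
1.02 * D = 2.8795
L = 6.2787 m

6.2787 m


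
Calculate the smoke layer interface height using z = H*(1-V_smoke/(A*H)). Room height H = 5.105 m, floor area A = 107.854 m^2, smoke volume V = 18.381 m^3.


V/(A*H) = 0.033384
1 - 0.033384 = 0.96662
z = 5.105 * 0.96662 = 4.9346 m

4.9346 m


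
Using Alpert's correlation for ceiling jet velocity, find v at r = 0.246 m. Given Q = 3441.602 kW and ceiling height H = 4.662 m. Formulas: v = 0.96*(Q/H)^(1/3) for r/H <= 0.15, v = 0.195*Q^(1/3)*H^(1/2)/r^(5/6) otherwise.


r/H = 0.246 / 4.662 = 0.052767
r/H <= 0.15, so v = 0.96*(Q/H)^(1/3)
Q/H = 738.22
(Q/H)^(1/3) = 9.0378
v = 0.96 * 9.0378 = 8.6763 m/s

8.6763 m/s


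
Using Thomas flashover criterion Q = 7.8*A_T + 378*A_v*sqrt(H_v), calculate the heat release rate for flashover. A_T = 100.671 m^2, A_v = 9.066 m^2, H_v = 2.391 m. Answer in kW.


7.8*A_T = 785.23
sqrt(H_v) = 1.5463
378*A_v*sqrt(H_v) = 5299.0
Q = 785.23 + 5299.0 = 6084.3 kW

6084.3 kW


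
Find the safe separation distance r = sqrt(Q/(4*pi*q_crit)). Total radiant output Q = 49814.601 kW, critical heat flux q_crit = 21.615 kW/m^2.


4*pi*q_crit = 271.62
Q/(4*pi*q_crit) = 183.40
r = sqrt(183.40) = 13.542 m

13.542 m


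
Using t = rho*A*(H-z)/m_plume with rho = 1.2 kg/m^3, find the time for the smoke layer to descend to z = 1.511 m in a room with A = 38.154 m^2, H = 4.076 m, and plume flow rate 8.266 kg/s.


H - z = 2.565 m
t = 1.2 * 38.154 * 2.565 / 8.266 = 14.207 s

14.207 s


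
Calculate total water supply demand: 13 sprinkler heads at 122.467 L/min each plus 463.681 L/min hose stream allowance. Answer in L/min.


Sprinkler demand = 13 * 122.467 = 1592.071 L/min
Total = 1592.071 + 463.681 = 2055.752 L/min

2055.752 L/min


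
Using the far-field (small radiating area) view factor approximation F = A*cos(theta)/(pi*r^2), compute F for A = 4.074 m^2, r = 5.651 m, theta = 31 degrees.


cos(31 deg) = 0.85717
pi*r^2 = 100.32
F = 4.074 * 0.85717 / 100.32 = 0.034809

0.034809


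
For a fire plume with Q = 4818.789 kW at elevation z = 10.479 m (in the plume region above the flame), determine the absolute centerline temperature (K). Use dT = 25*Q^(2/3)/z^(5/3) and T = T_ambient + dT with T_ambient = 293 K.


Q^(2/3) = 285.29
z^(5/3) = 50.180
dT = 25 * 285.29 / 50.180 = 142.13 K
T = 293 + 142.13 = 435.13 K

435.13 K


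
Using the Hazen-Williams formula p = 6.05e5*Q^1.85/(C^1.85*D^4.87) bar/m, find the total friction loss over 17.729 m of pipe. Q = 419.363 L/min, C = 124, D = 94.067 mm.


Q^1.85 = 71087
C^1.85 = 7461.6
D^4.87 = 4.0798e+09
p/m = 0.0014128 bar/m
p_total = 0.0014128 * 17.729 = 0.025047 bar

0.025047 bar


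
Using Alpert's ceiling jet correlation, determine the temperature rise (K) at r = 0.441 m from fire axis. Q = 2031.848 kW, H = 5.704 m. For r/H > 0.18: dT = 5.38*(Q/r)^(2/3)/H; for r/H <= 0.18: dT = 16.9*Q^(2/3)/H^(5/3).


r/H = 0.441 / 5.704 = 0.077314
r/H <= 0.18, so dT = 16.9*Q^(2/3)/H^(5/3)
Q^(2/3) = 160.42
H^(5/3) = 18.210
dT = 16.9 * 160.42 / 18.210 = 148.88 K

148.88 K


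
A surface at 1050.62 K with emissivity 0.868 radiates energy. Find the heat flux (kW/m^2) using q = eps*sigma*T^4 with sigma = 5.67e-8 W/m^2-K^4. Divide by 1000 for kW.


T^4 = 1.2184e+12
q = 0.868 * 5.67e-8 * 1.2184e+12 / 1000 = 59.963 kW/m^2

59.963 kW/m^2


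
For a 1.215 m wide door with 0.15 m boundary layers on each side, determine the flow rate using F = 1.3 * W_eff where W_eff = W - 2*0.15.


W_eff = 1.215 - 0.30 = 0.915 m
F = 1.3 * 0.915 = 1.1895 persons/s

1.1895 persons/s


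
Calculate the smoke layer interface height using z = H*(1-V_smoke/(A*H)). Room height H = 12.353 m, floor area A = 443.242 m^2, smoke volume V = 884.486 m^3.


V/(A*H) = 0.16154
1 - 0.16154 = 0.83846
z = 12.353 * 0.83846 = 10.358 m

10.358 m


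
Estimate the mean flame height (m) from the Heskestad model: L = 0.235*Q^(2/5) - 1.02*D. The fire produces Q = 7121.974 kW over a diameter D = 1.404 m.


Q^(2/5) = 34.757
0.235 * Q^(2/5) = 8.1679
1.02 * D = 1.4321
L = 6.7358 m

6.7358 m


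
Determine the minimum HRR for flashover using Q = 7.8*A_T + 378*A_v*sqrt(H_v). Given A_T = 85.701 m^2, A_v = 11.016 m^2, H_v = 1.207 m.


7.8*A_T = 668.47
sqrt(H_v) = 1.0986
378*A_v*sqrt(H_v) = 4574.8
Q = 668.47 + 4574.8 = 5243.2 kW

5243.2 kW


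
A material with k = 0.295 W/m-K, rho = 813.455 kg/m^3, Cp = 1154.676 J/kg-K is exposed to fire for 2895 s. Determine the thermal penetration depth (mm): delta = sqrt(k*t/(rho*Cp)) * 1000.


alpha = 0.295 / (813.455 * 1154.676) = 3.1407e-07 m^2/s
alpha * t = 0.00090924
delta = sqrt(0.00090924) * 1000 = 30.154 mm

30.154 mm


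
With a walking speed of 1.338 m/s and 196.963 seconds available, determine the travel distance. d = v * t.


d = 1.338 * 196.963 = 263.54 m

263.54 m


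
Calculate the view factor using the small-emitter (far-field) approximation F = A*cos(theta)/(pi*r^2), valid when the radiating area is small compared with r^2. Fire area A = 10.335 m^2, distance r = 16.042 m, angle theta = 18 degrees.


cos(18 deg) = 0.95106
pi*r^2 = 808.48
F = 10.335 * 0.95106 / 808.48 = 0.012158

0.012158


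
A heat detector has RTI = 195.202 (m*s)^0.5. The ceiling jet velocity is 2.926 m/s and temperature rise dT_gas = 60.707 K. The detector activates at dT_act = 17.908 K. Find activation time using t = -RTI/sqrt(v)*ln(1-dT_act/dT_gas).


dT_act/dT_gas = 0.29499
ln(1 - 0.29499) = -0.34954
t = -195.202 / sqrt(2.926) * -0.34954 = 39.889 s

39.889 s


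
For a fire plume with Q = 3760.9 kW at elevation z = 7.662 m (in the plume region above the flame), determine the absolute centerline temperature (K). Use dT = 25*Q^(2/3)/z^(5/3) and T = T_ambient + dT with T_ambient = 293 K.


Q^(2/3) = 241.84
z^(5/3) = 29.779
dT = 25 * 241.84 / 29.779 = 203.03 K
T = 293 + 203.03 = 496.03 K

496.03 K


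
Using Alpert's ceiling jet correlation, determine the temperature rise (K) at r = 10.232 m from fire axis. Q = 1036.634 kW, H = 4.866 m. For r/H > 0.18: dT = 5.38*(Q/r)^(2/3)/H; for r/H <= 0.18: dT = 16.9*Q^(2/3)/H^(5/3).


r/H = 10.232 / 4.866 = 2.1028
r/H > 0.18, so dT = 5.38*(Q/r)^(2/3)/H
Q/r = 101.31
(Q/r)^(2/3) = 21.733
dT = 5.38 * 21.733 / 4.866 = 24.028 K

24.028 K


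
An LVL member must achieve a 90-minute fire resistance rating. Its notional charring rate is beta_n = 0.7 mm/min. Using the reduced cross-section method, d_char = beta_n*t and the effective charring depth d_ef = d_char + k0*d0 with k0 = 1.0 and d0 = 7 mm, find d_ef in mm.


d_char = 0.7 * 90 = 63 mm
d_ef = 63 + 1.0*7 = 70 mm

70 mm


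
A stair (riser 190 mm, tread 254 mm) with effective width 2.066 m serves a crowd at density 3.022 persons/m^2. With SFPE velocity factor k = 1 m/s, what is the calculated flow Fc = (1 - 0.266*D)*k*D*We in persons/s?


1 - 0.266*D = 1 - 0.266*3.022 = 0.19615
Fs = 0.19615 * 1 * 3.022 = 0.59276 persons/(s*m)
Fc = 0.59276 * 2.066 = 1.2246 persons/s

1.2246 persons/s


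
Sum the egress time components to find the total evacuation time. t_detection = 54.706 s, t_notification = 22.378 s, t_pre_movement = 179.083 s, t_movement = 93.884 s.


Total = 54.706 + 22.378 + 179.083 + 93.884 = 350.051 s

350.051 s


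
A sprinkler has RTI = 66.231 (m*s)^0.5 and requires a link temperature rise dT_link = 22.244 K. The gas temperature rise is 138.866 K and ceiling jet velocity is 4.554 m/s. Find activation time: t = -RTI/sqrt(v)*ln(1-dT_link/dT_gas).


dT_link/dT_gas = 0.16018
ln(1 - 0.16018) = -0.17457
t = -66.231 / sqrt(4.554) * -0.17457 = 5.4180 s

5.4180 s


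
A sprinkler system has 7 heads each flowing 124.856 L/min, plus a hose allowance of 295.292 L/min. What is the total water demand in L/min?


Sprinkler demand = 7 * 124.856 = 873.992 L/min
Total = 873.992 + 295.292 = 1169.284 L/min

1169.284 L/min


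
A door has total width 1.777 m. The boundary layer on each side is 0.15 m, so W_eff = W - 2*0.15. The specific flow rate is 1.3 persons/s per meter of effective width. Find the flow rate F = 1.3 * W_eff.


W_eff = 1.777 - 0.30 = 1.477 m
F = 1.3 * 1.477 = 1.9201 persons/s

1.9201 persons/s


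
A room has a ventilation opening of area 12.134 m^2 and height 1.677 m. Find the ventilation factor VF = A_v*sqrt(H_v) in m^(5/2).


sqrt(H_v) = 1.2950
VF = 12.134 * 1.2950 = 15.713 m^(5/2)

15.713 m^(5/2)


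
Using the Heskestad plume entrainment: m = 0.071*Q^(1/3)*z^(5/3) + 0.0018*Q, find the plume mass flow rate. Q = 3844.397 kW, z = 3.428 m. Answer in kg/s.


Q^(1/3) = 15.665
z^(5/3) = 7.7935
First term = 0.071 * 15.665 * 7.7935 = 8.6683
Second term = 0.0018 * 3844.397 = 6.9199
m = 15.588 kg/s

15.588 kg/s


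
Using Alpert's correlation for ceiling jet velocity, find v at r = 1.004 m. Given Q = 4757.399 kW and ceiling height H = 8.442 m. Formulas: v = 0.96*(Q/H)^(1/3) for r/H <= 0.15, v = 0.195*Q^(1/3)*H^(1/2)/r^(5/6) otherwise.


r/H = 1.004 / 8.442 = 0.11893
r/H <= 0.15, so v = 0.96*(Q/H)^(1/3)
Q/H = 563.54
(Q/H)^(1/3) = 8.2599
v = 0.96 * 8.2599 = 7.9295 m/s

7.9295 m/s


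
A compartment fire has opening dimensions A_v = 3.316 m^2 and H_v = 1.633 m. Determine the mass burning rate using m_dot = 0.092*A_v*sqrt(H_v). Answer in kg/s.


sqrt(H_v) = 1.2779
m_dot = 0.092 * 3.316 * 1.2779 = 0.38985 kg/s

0.38985 kg/s


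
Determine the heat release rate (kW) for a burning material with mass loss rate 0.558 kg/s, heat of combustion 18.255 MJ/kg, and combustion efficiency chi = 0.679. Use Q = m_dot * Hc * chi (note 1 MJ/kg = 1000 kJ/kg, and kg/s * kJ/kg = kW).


Hc = 18.255 MJ/kg = 18.255 * 1000 kJ/kg = 18255 kJ/kg
Q = 0.558 kg/s * 18255 kJ/kg * 0.679 = 6916.5 kW

6916.5 kW


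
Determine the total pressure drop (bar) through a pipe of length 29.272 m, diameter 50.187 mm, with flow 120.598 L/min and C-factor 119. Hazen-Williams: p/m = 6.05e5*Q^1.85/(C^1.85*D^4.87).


Q^1.85 = 7087.3
C^1.85 = 6914.5
D^4.87 = 1.9137e+08
p/m = 0.0032404 bar/m
p_total = 0.0032404 * 29.272 = 0.094852 bar

0.094852 bar


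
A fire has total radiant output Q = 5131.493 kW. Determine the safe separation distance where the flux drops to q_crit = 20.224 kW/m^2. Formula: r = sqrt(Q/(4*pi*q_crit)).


4*pi*q_crit = 254.14
Q/(4*pi*q_crit) = 20.191
r = sqrt(20.191) = 4.4935 m

4.4935 m


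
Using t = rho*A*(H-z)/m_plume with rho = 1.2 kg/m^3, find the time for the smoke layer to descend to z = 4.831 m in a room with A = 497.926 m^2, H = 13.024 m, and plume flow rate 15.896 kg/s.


H - z = 8.193 m
t = 1.2 * 497.926 * 8.193 / 15.896 = 307.96 s

307.96 s


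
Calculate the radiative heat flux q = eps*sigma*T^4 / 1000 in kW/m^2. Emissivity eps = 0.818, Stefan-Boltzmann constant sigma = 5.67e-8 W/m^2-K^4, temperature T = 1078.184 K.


T^4 = 1.3514e+12
q = 0.818 * 5.67e-8 * 1.3514e+12 / 1000 = 62.677 kW/m^2

62.677 kW/m^2
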